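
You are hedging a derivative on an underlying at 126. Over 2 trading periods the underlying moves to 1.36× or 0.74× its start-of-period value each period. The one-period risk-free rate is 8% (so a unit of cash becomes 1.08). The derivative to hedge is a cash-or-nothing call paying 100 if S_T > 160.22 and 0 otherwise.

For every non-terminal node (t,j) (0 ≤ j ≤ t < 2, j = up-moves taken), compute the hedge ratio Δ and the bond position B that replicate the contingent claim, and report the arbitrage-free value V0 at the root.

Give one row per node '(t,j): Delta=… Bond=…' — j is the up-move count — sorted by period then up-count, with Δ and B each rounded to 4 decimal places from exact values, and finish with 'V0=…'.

Since d<R<u, set p* = (R−d)/(u−d) = 0.5484; price each node as the discounted p*-expectation of its children.
Terminal values V(2,·): V(2,0)=0.0000, V(2,1)=0.0000, V(2,2)=100.0000
(1,0): S=93.2400. Δ = (V_up−V_dn)/(S_up−S_dn) = (0.0000−0.0000)/(126.8064−68.9976) = 0.0000. V = [p*·0.0000 + (1−p*)·0.0000]/1.08 = 0.0000. B = V − Δ·S = 0.0000.
(1,1): S=171.3600. Δ = (V_up−V_dn)/(S_up−S_dn) = (100.0000−0.0000)/(233.0496−126.8064) = 0.9412. V = [p*·100.0000 + (1−p*)·0.0000]/1.08 = 50.7766. B = V − Δ·S = -110.5137.
(0,0): S=126.0000. Δ = (V_up−V_dn)/(S_up−S_dn) = (50.7766−0.0000)/(171.3600−93.2400) = 0.6500. V = [p*·50.7766 + (1−p*)·0.0000]/1.08 = 25.7826. B = V − Δ·S = -56.1151.
Root portfolio cost Δ·126+B reproduces V0=25.7826.

(0,0): Delta=0.6500 Bond=-56.1151
(1,0): Delta=0.0000 Bond=0.0000
(1,1): Delta=0.9412 Bond=-110.5137
V0=25.7826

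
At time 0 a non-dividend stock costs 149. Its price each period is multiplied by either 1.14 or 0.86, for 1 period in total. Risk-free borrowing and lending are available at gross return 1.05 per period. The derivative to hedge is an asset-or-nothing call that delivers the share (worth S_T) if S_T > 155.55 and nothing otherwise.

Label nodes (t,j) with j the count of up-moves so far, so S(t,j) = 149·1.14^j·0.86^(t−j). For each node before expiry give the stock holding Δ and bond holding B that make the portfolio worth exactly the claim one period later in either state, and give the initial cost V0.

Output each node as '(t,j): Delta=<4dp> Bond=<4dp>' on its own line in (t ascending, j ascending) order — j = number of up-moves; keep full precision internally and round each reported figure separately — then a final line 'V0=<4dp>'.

No-arbitrage ⇒ martingale measure with p* = (R−d)/(u−d) = 0.6786.
Payoff layer (t=1): V(1,0)=0.0000, V(1,1)=169.8600
(0,0): S=149.0000. Δ = (V_up−V_dn)/(S_up−S_dn) = (169.8600−0.0000)/(169.8600−128.1400) = 4.0714. V = [p*·169.8600 + (1−p*)·0.0000]/1.05 = 109.7735. B = V − Δ·S = -496.8694.
Self-financing check: at every node Δ·S+B equals the discounted successor values.

(0,0): Delta=4.0714 Bond=-496.8694
V0=109.7735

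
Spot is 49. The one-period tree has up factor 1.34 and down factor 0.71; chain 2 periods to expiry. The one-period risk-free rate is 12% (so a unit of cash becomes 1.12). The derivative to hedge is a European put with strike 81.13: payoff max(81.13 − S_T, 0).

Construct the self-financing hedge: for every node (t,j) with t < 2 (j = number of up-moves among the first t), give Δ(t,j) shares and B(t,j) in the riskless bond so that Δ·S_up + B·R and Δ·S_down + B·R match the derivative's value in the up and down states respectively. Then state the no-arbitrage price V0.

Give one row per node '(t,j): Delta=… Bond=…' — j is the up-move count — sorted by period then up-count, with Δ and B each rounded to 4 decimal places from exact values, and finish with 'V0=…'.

(0,0): Delta=-0.8710 Bond=60.6686
(1,0): Delta=-1.0000 Bond=72.4375
(1,1): Delta=-0.8343 Bond=65.5404
V0=17.9906

The replicating-portfolio and risk-neutral prices coincide; use p* = (1.12−0.71)/(1.34−0.71) = 0.6508 for the latter.
Terminal payoffs: V(2,0)=56.4291, V(2,1)=34.5114, V(2,2)=0.0000
Node (1,0) S=34.7900: V=(p*·34.5114+(1−p*)·56.4291)/1.12=37.6475; Δ=(34.5114−56.4291)/(46.6186−24.7009)=-1.0000; B=V−Δ·S=72.4375
Node (1,1) S=65.6600: V=(p*·0.0000+(1−p*)·34.5114)/1.12=10.7604; Δ=(0.0000−34.5114)/(87.9844−46.6186)=-0.8343; B=V−Δ·S=65.5404
Node (0,0) S=49.0000: V=(p*·10.7604+(1−p*)·37.6475)/1.12=17.9906; Δ=(10.7604−37.6475)/(65.6600−34.7900)=-0.8710; B=V−Δ·S=60.6686
Self-financing check: at every node Δ·S+B equals the discounted successor values.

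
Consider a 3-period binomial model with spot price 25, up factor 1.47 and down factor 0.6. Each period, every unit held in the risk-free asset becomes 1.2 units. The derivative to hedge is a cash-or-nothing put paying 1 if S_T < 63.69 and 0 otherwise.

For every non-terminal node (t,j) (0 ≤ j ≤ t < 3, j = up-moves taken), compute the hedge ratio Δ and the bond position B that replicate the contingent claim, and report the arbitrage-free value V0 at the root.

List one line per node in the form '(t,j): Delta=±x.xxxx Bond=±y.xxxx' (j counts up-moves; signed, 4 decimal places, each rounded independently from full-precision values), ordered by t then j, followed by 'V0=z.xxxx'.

(0,0): Delta=-0.0152 Bond=0.7685
(1,0): Delta=0.0000 Bond=0.6944
(1,1): Delta=-0.0180 Bond=1.0247
(2,0): Delta=0.0000 Bond=0.8333
(2,1): Delta=0.0000 Bond=0.8333
(2,2): Delta=-0.0213 Bond=1.4080
V0=0.3889

No-arbitrage ⇒ martingale measure with p* = (R−d)/(u−d) = 0.6897.
Payoff layer (t=3): V(3,0)=1.0000, V(3,1)=1.0000, V(3,2)=1.0000, V(3,3)=0.0000
  t=2,j=0: stock 9.0000 → up 13.2300 (V=1.0000), down 5.4000 (V=1.0000). Price 0.8333; hedge Δ=0.0000, bond B=0.8333.
  t=2,j=1: stock 22.0500 → up 32.4135 (V=1.0000), down 13.2300 (V=1.0000). Price 0.8333; hedge Δ=0.0000, bond B=0.8333.
  t=2,j=2: stock 54.0225 → up 79.4131 (V=0.0000), down 32.4135 (V=1.0000). Price 0.2586; hedge Δ=-0.0213, bond B=1.4080.
  t=1,j=0: stock 15.0000 → up 22.0500 (V=0.8333), down 9.0000 (V=0.8333). Price 0.6944; hedge Δ=0.0000, bond B=0.6944.
  t=1,j=1: stock 36.7500 → up 54.0225 (V=0.2586), down 22.0500 (V=0.8333). Price 0.3641; hedge Δ=-0.0180, bond B=1.0247.
  t=0,j=0: stock 25.0000 → up 36.7500 (V=0.3641), down 15.0000 (V=0.6944). Price 0.3889; hedge Δ=-0.0152, bond B=0.7685.
Root portfolio cost Δ·25+B reproduces V0=0.3889.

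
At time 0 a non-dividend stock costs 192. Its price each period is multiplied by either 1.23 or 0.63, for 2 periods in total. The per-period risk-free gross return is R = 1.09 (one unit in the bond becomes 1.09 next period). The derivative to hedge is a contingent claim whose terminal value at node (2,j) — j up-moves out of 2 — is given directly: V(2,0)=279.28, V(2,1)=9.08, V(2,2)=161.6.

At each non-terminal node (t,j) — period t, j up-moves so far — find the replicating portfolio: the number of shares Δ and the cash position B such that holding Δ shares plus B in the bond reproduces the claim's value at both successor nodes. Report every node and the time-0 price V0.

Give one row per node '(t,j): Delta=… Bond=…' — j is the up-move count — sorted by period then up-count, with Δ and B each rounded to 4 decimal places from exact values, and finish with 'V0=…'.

(0,0): Delta=0.4291 Bond=13.0857
(1,0): Delta=-3.7230 Bond=516.5046
(1,1): Delta=1.0764 Bond=-138.5927
V0=95.4791

Since d<R<u, set p* = (R−d)/(u−d) = 0.7667; price each node as the discounted p*-expectation of its children.
Terminal payoffs: V(2,0)=279.2800, V(2,1)=9.0800, V(2,2)=161.6000
(1,0): S=120.9600. Δ = (V_up−V_dn)/(S_up−S_dn) = (9.0800−279.2800)/(148.7808−76.2048) = -3.7230. V = [p*·9.0800 + (1−p*)·279.2800]/1.09 = 66.1713. B = V − Δ·S = 516.5046.
(1,1): S=236.1600. Δ = (V_up−V_dn)/(S_up−S_dn) = (161.6000−9.0800)/(290.4768−148.7808) = 1.0764. V = [p*·161.6000 + (1−p*)·9.0800]/1.09 = 115.6073. B = V − Δ·S = -138.5927.
(0,0): S=192.0000. Δ = (V_up−V_dn)/(S_up−S_dn) = (115.6073−66.1713)/(236.1600−120.9600) = 0.4291. V = [p*·115.6073 + (1−p*)·66.1713]/1.09 = 95.4791. B = V − Δ·S = 13.0857.
Self-financing check: at every node Δ·S+B equals the discounted successor values.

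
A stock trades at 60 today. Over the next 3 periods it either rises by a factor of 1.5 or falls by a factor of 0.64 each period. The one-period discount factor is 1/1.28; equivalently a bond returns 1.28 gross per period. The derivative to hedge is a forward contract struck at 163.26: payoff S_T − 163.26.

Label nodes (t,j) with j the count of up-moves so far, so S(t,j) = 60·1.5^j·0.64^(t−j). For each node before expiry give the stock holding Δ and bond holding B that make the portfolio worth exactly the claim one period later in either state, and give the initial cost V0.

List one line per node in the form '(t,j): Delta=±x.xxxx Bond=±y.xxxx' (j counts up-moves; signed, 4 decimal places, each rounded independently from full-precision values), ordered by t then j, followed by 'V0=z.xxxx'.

(0,0): Delta=1.0000 Bond=-77.8484
(1,0): Delta=1.0000 Bond=-99.6460
(1,1): Delta=1.0000 Bond=-99.6460
(2,0): Delta=1.0000 Bond=-127.5469
(2,1): Delta=1.0000 Bond=-127.5469
(2,2): Delta=1.0000 Bond=-127.5469
V0=-17.8484

Risk-neutral probability p* = (R−d)/(u−d) = (1.28−0.64)/(1.5−0.64) = 0.7442.
Payoff layer (t=3): V(3,0)=-147.5314, V(3,1)=-126.3960, V(3,2)=-76.8600, V(3,3)=39.2400
Node (2,0) S=24.5760: V=(p*·-126.3960+(1−p*)·-147.5314)/1.28=-102.9709; Δ=(-126.3960−-147.5314)/(36.8640−15.7286)=1.0000; B=V−Δ·S=-127.5469
Node (2,1) S=57.6000: V=(p*·-76.8600+(1−p*)·-126.3960)/1.28=-69.9469; Δ=(-76.8600−-126.3960)/(86.4000−36.8640)=1.0000; B=V−Δ·S=-127.5469
Node (2,2) S=135.0000: V=(p*·39.2400+(1−p*)·-76.8600)/1.28=7.4531; Δ=(39.2400−-76.8600)/(202.5000−86.4000)=1.0000; B=V−Δ·S=-127.5469
Node (1,0) S=38.4000: V=(p*·-69.9469+(1−p*)·-102.9709)/1.28=-61.2460; Δ=(-69.9469−-102.9709)/(57.6000−24.5760)=1.0000; B=V−Δ·S=-99.6460
Node (1,1) S=90.0000: V=(p*·7.4531+(1−p*)·-69.9469)/1.28=-9.6460; Δ=(7.4531−-69.9469)/(135.0000−57.6000)=1.0000; B=V−Δ·S=-99.6460
Node (0,0) S=60.0000: V=(p*·-9.6460+(1−p*)·-61.2460)/1.28=-17.8484; Δ=(-9.6460−-61.2460)/(90.0000−38.4000)=1.0000; B=V−Δ·S=-77.8484
Root portfolio cost Δ·60+B reproduces V0=-17.8484.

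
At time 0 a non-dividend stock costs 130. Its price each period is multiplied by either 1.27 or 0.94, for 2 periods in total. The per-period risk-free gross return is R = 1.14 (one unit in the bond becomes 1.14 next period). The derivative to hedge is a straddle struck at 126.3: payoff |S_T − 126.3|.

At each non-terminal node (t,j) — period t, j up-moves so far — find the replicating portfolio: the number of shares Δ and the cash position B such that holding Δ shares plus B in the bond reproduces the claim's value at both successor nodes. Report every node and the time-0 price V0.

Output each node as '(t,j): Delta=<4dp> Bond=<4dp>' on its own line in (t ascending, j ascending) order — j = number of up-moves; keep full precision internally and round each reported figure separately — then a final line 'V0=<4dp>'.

No-arbitrage ⇒ martingale measure with p* = (R−d)/(u−d) = 0.6061.
Payoff layer (t=2): V(2,0)=11.4320, V(2,1)=28.8940, V(2,2)=83.3770
  t=1,j=0: stock 122.2000 → up 155.1940 (V=28.8940), down 114.8680 (V=11.4320). Price 19.3114; hedge Δ=0.4330, bond B=-33.6037.
  t=1,j=1: stock 165.1000 → up 209.6770 (V=83.3770), down 155.1940 (V=28.8940). Price 54.3105; hedge Δ=1.0000, bond B=-110.7895.
  t=0,j=0: stock 130.0000 → up 165.1000 (V=54.3105), down 122.2000 (V=19.3114). Price 35.5465; hedge Δ=0.8158, bond B=-70.5114.
Self-financing check: at every node Δ·S+B equals the discounted successor values.

(0,0): Delta=0.8158 Bond=-70.5114
(1,0): Delta=0.4330 Bond=-33.6037
(1,1): Delta=1.0000 Bond=-110.7895
V0=35.5465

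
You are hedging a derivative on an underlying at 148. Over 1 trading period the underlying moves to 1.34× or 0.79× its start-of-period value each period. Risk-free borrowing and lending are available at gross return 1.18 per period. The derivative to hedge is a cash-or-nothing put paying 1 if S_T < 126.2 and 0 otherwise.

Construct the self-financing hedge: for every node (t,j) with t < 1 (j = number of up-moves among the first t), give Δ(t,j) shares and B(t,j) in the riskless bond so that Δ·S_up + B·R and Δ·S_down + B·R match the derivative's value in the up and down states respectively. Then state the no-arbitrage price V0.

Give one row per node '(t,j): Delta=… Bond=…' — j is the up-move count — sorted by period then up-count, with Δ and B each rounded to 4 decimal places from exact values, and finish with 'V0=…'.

Risk-neutral probability p* = (R−d)/(u−d) = (1.18−0.79)/(1.34−0.79) = 0.7091.
Terminal payoffs: V(1,0)=1.0000, V(1,1)=0.0000
  t=0,j=0: stock 148.0000 → up 198.3200 (V=0.0000), down 116.9200 (V=1.0000). Price 0.2465; hedge Δ=-0.0123, bond B=2.0647.
Each (Δ,B) replicates both successor values, so the strategy is self-financing and V0 is arbitrage-free.

(0,0): Delta=-0.0123 Bond=2.0647
V0=0.2465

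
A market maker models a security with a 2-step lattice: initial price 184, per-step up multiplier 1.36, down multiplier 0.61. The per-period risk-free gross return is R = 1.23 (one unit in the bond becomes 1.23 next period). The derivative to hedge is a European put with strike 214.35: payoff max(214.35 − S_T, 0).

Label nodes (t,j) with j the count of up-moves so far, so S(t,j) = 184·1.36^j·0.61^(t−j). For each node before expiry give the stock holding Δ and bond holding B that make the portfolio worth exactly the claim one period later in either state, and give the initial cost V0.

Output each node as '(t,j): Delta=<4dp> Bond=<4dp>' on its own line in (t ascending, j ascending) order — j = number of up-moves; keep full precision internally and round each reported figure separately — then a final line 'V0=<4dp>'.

The replicating-portfolio and risk-neutral prices coincide; use p* = (1.23−0.61)/(1.36−0.61) = 0.8267 for the latter.
At expiry t=2: V(2,0)=145.8836, V(2,1)=61.7036, V(2,2)=0.0000
Node (1,0) S=112.2400: V=(p*·61.7036+(1−p*)·145.8836)/1.23=62.0283; Δ=(61.7036−145.8836)/(152.6464−68.4664)=-1.0000; B=V−Δ·S=174.2683
Node (1,1) S=250.2400: V=(p*·0.0000+(1−p*)·61.7036)/1.23=8.6954; Δ=(0.0000−61.7036)/(340.3264−152.6464)=-0.3288; B=V−Δ·S=90.9668
Node (0,0) S=184.0000: V=(p*·8.6954+(1−p*)·62.0283)/1.23=14.5851; Δ=(8.6954−62.0283)/(250.2400−112.2400)=-0.3865; B=V−Δ·S=85.6957
Each (Δ,B) replicates both successor values, so the strategy is self-financing and V0 is arbitrage-free.

(0,0): Delta=-0.3865 Bond=85.6957
(1,0): Delta=-1.0000 Bond=174.2683
(1,1): Delta=-0.3288 Bond=90.9668
V0=14.5851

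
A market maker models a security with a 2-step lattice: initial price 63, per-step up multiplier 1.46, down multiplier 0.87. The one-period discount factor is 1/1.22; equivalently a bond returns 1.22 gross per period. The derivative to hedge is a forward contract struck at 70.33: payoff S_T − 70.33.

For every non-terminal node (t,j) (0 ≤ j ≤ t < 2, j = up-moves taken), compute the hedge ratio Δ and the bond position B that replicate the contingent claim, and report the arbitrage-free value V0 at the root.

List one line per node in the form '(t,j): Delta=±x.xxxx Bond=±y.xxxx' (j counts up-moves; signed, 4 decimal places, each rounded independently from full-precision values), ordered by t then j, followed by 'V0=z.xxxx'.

Since d<R<u, set p* = (R−d)/(u−d) = 0.5932; price each node as the discounted p*-expectation of its children.
Terminal payoffs: V(2,0)=-22.6453, V(2,1)=9.6926, V(2,2)=63.9608
  t=1,j=0: stock 54.8100 → up 80.0226 (V=9.6926), down 47.6847 (V=-22.6453). Price -2.8375; hedge Δ=1.0000, bond B=-57.6475.
  t=1,j=1: stock 91.9800 → up 134.2908 (V=63.9608), down 80.0226 (V=9.6926). Price 34.3325; hedge Δ=1.0000, bond B=-57.6475.
  t=0,j=0: stock 63.0000 → up 91.9800 (V=34.3325), down 54.8100 (V=-2.8375). Price 15.7479; hedge Δ=1.0000, bond B=-47.2521.
Each (Δ,B) replicates both successor values, so the strategy is self-financing and V0 is arbitrage-free.

(0,0): Delta=1.0000 Bond=-47.2521
(1,0): Delta=1.0000 Bond=-57.6475
(1,1): Delta=1.0000 Bond=-57.6475
V0=15.7479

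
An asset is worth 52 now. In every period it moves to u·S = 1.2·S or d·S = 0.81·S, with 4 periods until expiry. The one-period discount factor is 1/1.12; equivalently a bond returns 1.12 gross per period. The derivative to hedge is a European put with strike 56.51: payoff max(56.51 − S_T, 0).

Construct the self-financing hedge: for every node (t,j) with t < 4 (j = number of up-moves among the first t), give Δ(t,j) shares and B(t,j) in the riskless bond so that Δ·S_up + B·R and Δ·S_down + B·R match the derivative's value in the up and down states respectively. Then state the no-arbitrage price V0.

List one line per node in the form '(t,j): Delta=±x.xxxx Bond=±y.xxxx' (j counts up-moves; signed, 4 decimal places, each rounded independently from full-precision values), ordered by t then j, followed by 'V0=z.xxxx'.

Under the risk-neutral measure, an up-move has probability p* = (R−d)/(u−d) = 0.7949 and values discount at R = 1.12.
At expiry t=4: V(4,0)=34.1257, V(4,1)=23.3481, V(4,2)=7.3812, V(4,3)=0.0000, V(4,4)=0.0000
  t=3,j=0: stock 27.6349 → up 33.1619 (V=23.3481), down 22.3843 (V=34.1257). Price 22.8204; hedge Δ=-1.0000, bond B=50.4554.
  t=3,j=1: stock 40.9406 → up 49.1288 (V=7.3812), down 33.1619 (V=23.3481). Price 9.5147; hedge Δ=-1.0000, bond B=50.4554.
  t=3,j=2: stock 60.6528 → up 72.7834 (V=0.0000), down 49.1288 (V=7.3812). Price 1.3519; hedge Δ=-0.3120, bond B=20.2781.
  t=3,j=3: stock 89.8560 → up 107.8272 (V=0.0000), down 72.7834 (V=0.0000). Price 0.0000; hedge Δ=0.0000, bond B=0.0000.
  t=2,j=0: stock 34.1172 → up 40.9406 (V=9.5147), down 27.6349 (V=22.8204). Price 10.9322; hedge Δ=-1.0000, bond B=45.0494.
  t=2,j=1: stock 50.5440 → up 60.6528 (V=1.3519), down 40.9406 (V=9.5147). Price 2.7021; hedge Δ=-0.4141, bond B=23.6324.
  t=2,j=2: stock 74.8800 → up 89.8560 (V=0.0000), down 60.6528 (V=1.3519). Price 0.2476; hedge Δ=-0.0463, bond B=3.7139.
  t=1,j=0: stock 42.1200 → up 50.5440 (V=2.7021), down 34.1172 (V=10.9322). Price 3.9199; hedge Δ=-0.5010, bond B=25.0229.
  t=1,j=1: stock 62.4000 → up 74.8800 (V=0.2476), down 50.5440 (V=2.7021). Price 0.6706; hedge Δ=-0.1009, bond B=6.9641.
  t=0,j=0: stock 52.0000 → up 62.4000 (V=0.6706), down 42.1200 (V=3.9199). Price 1.1939; hedge Δ=-0.1602, bond B=9.5254.
Each (Δ,B) replicates both successor values, so the strategy is self-financing and V0 is arbitrage-free.

(0,0): Delta=-0.1602 Bond=9.5254
(1,0): Delta=-0.5010 Bond=25.0229
(1,1): Delta=-0.1009 Bond=6.9641
(2,0): Delta=-1.0000 Bond=45.0494
(2,1): Delta=-0.4141 Bond=23.6324
(2,2): Delta=-0.0463 Bond=3.7139
(3,0): Delta=-1.0000 Bond=50.4554
(3,1): Delta=-1.0000 Bond=50.4554
(3,2): Delta=-0.3120 Bond=20.2781
(3,3): Delta=0.0000 Bond=0.0000
V0=1.1939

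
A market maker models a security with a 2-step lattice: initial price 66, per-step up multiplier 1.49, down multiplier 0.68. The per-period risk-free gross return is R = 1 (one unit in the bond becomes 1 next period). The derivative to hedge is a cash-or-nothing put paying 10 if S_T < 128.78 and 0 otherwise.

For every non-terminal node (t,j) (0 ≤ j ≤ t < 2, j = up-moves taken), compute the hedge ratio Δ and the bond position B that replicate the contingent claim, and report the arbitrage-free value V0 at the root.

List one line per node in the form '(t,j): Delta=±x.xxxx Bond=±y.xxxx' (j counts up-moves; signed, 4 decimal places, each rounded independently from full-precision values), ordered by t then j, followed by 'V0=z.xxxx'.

No-arbitrage ⇒ martingale measure with p* = (R−d)/(u−d) = 0.3951.
Terminal values V(2,·): V(2,0)=10.0000, V(2,1)=10.0000, V(2,2)=0.0000
Node (1,0) S=44.8800: V=(p*·10.0000+(1−p*)·10.0000)/1=10.0000; Δ=(10.0000−10.0000)/(66.8712−30.5184)=0.0000; B=V−Δ·S=10.0000
Node (1,1) S=98.3400: V=(p*·0.0000+(1−p*)·10.0000)/1=6.0494; Δ=(0.0000−10.0000)/(146.5266−66.8712)=-0.1255; B=V−Δ·S=18.3951
Node (0,0) S=66.0000: V=(p*·6.0494+(1−p*)·10.0000)/1=8.4393; Δ=(6.0494−10.0000)/(98.3400−44.8800)=-0.0739; B=V−Δ·S=13.3166
The time-0 hedge costs 8.4393, which is the no-arbitrage price.

(0,0): Delta=-0.0739 Bond=13.3166
(1,0): Delta=0.0000 Bond=10.0000
(1,1): Delta=-0.1255 Bond=18.3951
V0=8.4393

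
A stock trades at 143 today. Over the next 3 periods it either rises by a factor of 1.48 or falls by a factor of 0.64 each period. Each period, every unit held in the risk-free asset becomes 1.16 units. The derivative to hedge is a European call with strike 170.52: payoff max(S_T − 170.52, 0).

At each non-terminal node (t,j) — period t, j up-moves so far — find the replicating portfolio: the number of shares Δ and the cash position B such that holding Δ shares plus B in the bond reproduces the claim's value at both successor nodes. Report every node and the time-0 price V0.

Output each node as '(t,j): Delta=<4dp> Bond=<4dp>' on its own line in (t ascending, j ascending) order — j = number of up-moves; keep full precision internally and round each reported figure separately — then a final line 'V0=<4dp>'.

Risk-neutral probability p* = (R−d)/(u−d) = (1.16−0.64)/(1.48−0.64) = 0.6190.
Terminal payoffs: V(3,0)=0.0000, V(3,1)=0.0000, V(3,2)=29.9454, V(3,3)=293.0563
(2,0): S=58.5728. Δ = (V_up−V_dn)/(S_up−S_dn) = (0.0000−0.0000)/(86.6877−37.4866) = 0.0000. V = [p*·0.0000 + (1−p*)·0.0000]/1.16 = 0.0000. B = V − Δ·S = 0.0000.
(2,1): S=135.4496. Δ = (V_up−V_dn)/(S_up−S_dn) = (29.9454−0.0000)/(200.4654−86.6877) = 0.2632. V = [p*·29.9454 + (1−p*)·0.0000]/1.16 = 15.9807. B = V − Δ·S = -19.6686.
(2,2): S=313.2272. Δ = (V_up−V_dn)/(S_up−S_dn) = (293.0563−29.9454)/(463.5763−200.4654) = 1.0000. V = [p*·293.0563 + (1−p*)·29.9454]/1.16 = 166.2272. B = V − Δ·S = -147.0000.
(1,0): S=91.5200. Δ = (V_up−V_dn)/(S_up−S_dn) = (15.9807−0.0000)/(135.4496−58.5728) = 0.2079. V = [p*·15.9807 + (1−p*)·0.0000]/1.16 = 8.5283. B = V − Δ·S = -10.4964.
(1,1): S=211.6400. Δ = (V_up−V_dn)/(S_up−S_dn) = (166.2272−15.9807)/(313.2272−135.4496) = 0.8451. V = [p*·166.2272 + (1−p*)·15.9807]/1.16 = 93.9573. B = V − Δ·S = -84.9076.
(0,0): S=143.0000. Δ = (V_up−V_dn)/(S_up−S_dn) = (93.9573−8.5283)/(211.6400−91.5200) = 0.7112. V = [p*·93.9573 + (1−p*)·8.5283]/1.16 = 52.9422. B = V − Δ·S = -48.7590.
Root portfolio cost Δ·143+B reproduces V0=52.9422.

(0,0): Delta=0.7112 Bond=-48.7590
(1,0): Delta=0.2079 Bond=-10.4964
(1,1): Delta=0.8451 Bond=-84.9076
(2,0): Delta=0.0000 Bond=0.0000
(2,1): Delta=0.2632 Bond=-19.6686
(2,2): Delta=1.0000 Bond=-147.0000
V0=52.9422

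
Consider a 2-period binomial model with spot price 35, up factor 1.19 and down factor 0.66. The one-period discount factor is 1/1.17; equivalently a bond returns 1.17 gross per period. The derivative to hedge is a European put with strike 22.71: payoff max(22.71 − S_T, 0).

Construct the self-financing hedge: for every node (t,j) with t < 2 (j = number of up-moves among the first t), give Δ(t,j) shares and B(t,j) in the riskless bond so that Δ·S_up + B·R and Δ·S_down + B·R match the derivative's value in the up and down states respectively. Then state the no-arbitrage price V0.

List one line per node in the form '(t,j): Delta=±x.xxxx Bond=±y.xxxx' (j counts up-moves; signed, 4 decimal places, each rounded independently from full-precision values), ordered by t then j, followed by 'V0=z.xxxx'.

(0,0): Delta=-0.0130 Bond=0.4620
(1,0): Delta=-0.6097 Bond=14.3238
(1,1): Delta=0.0000 Bond=0.0000
V0=0.0078

Since d<R<u, set p* = (R−d)/(u−d) = 0.9623; price each node as the discounted p*-expectation of its children.
Payoff layer (t=2): V(2,0)=7.4640, V(2,1)=0.0000, V(2,2)=0.0000
  t=1,j=0: stock 23.1000 → up 27.4890 (V=0.0000), down 15.2460 (V=7.4640). Price 0.2407; hedge Δ=-0.6097, bond B=14.3238.
  t=1,j=1: stock 41.6500 → up 49.5635 (V=0.0000), down 27.4890 (V=0.0000). Price 0.0000; hedge Δ=0.0000, bond B=0.0000.
  t=0,j=0: stock 35.0000 → up 41.6500 (V=0.0000), down 23.1000 (V=0.2407). Price 0.0078; hedge Δ=-0.0130, bond B=0.4620.
Self-financing check: at every node Δ·S+B equals the discounted successor values.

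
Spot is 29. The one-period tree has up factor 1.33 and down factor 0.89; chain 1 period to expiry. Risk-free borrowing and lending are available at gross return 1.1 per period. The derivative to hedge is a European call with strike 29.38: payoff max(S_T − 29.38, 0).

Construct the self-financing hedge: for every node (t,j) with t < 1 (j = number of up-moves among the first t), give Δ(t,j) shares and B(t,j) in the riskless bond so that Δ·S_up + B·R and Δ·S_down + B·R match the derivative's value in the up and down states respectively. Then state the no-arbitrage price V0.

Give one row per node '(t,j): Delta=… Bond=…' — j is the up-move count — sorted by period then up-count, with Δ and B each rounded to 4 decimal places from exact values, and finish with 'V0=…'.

The replicating-portfolio and risk-neutral prices coincide; use p* = (1.1−0.89)/(1.33−0.89) = 0.4773 for the latter.
Terminal payoffs: V(1,0)=0.0000, V(1,1)=9.1900
Node (0,0) S=29.0000: V=(p*·9.1900+(1−p*)·0.0000)/1.1=3.9874; Δ=(9.1900−0.0000)/(38.5700−25.8100)=0.7202; B=V−Δ·S=-16.8990
Each (Δ,B) replicates both successor values, so the strategy is self-financing and V0 is arbitrage-free.

(0,0): Delta=0.7202 Bond=-16.8990
V0=3.9874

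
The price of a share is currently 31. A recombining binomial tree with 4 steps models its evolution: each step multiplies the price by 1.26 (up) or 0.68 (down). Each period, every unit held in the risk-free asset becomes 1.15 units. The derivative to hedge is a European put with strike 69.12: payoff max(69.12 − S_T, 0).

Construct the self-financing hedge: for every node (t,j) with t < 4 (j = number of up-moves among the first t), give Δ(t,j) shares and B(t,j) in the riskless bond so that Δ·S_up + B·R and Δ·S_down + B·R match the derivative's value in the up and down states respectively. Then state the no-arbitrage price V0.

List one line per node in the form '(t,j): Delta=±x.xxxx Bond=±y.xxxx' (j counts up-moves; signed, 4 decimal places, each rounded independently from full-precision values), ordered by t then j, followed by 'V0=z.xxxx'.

The replicating-portfolio and risk-neutral prices coincide; use p* = (1.15−0.68)/(1.26−0.68) = 0.8103 for the latter.
At expiry t=4: V(4,0)=62.4918, V(4,1)=56.8383, V(4,2)=46.3627, V(4,3)=26.9521, V(4,4)=0.0000
Node (3,0) S=9.7474: V=(p*·56.8383+(1−p*)·62.4918)/1.15=50.3570; Δ=(56.8383−62.4918)/(12.2817−6.6282)=-1.0000; B=V−Δ·S=60.1043
Node (3,1) S=18.0613: V=(p*·46.3627+(1−p*)·56.8383)/1.15=42.0430; Δ=(46.3627−56.8383)/(22.7573−12.2817)=-1.0000; B=V−Δ·S=60.1043
Node (3,2) S=33.4666: V=(p*·26.9521+(1−p*)·46.3627)/1.15=26.6377; Δ=(26.9521−46.3627)/(42.1679−22.7573)=-1.0000; B=V−Δ·S=60.1043
Node (3,3) S=62.0117: V=(p*·0.0000+(1−p*)·26.9521)/1.15=4.4449; Δ=(0.0000−26.9521)/(78.1347−42.1679)=-0.7494; B=V−Δ·S=50.9140
Node (2,0) S=14.3344: V=(p*·42.0430+(1−p*)·50.3570)/1.15=37.9303; Δ=(42.0430−50.3570)/(18.0613−9.7474)=-1.0000; B=V−Δ·S=52.2647
Node (2,1) S=26.5608: V=(p*·26.6377+(1−p*)·42.0430)/1.15=25.7039; Δ=(26.6377−42.0430)/(33.4666−18.0613)=-1.0000; B=V−Δ·S=52.2647
Node (2,2) S=49.2156: V=(p*·4.4449+(1−p*)·26.6377)/1.15=7.5251; Δ=(4.4449−26.6377)/(62.0117−33.4666)=-0.7775; B=V−Δ·S=45.7887
Node (1,0) S=21.0800: V=(p*·25.7039+(1−p*)·37.9303)/1.15=24.3675; Δ=(25.7039−37.9303)/(26.5608−14.3344)=-1.0000; B=V−Δ·S=45.4475
Node (1,1) S=39.0600: V=(p*·7.5251+(1−p*)·25.7039)/1.15=9.5416; Δ=(7.5251−25.7039)/(49.2156−26.5608)=-0.8024; B=V−Δ·S=40.8842
Node (0,0) S=31.0000: V=(p*·9.5416+(1−p*)·24.3675)/1.15=10.7421; Δ=(9.5416−24.3675)/(39.0600−21.0800)=-0.8246; B=V−Δ·S=36.3041
Check: Δ(0,0)·S0 + B(0,0) = 10.7421 = V0.

(0,0): Delta=-0.8246 Bond=36.3041
(1,0): Delta=-1.0000 Bond=45.4475
(1,1): Delta=-0.8024 Bond=40.8842
(2,0): Delta=-1.0000 Bond=52.2647
(2,1): Delta=-1.0000 Bond=52.2647
(2,2): Delta=-0.7775 Bond=45.7887
(3,0): Delta=-1.0000 Bond=60.1043
(3,1): Delta=-1.0000 Bond=60.1043
(3,2): Delta=-1.0000 Bond=60.1043
(3,3): Delta=-0.7494 Bond=50.9140
V0=10.7421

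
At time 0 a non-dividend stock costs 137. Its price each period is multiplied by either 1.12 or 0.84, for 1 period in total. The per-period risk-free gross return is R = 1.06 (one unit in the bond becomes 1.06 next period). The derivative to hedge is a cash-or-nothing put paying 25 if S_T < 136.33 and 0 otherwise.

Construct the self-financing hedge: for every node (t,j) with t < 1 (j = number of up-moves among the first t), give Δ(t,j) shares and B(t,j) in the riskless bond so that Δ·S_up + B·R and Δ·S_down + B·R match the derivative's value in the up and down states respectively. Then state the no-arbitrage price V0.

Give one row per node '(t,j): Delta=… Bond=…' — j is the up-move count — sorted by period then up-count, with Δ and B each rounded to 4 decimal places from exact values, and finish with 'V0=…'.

(0,0): Delta=-0.6517 Bond=94.3396
V0=5.0539

The replicating-portfolio and risk-neutral prices coincide; use p* = (1.06−0.84)/(1.12−0.84) = 0.7857 for the latter.
At expiry t=1: V(1,0)=25.0000, V(1,1)=0.0000
  t=0,j=0: stock 137.0000 → up 153.4400 (V=0.0000), down 115.0800 (V=25.0000). Price 5.0539; hedge Δ=-0.6517, bond B=94.3396.
Each (Δ,B) replicates both successor values, so the strategy is self-financing and V0 is arbitrage-free.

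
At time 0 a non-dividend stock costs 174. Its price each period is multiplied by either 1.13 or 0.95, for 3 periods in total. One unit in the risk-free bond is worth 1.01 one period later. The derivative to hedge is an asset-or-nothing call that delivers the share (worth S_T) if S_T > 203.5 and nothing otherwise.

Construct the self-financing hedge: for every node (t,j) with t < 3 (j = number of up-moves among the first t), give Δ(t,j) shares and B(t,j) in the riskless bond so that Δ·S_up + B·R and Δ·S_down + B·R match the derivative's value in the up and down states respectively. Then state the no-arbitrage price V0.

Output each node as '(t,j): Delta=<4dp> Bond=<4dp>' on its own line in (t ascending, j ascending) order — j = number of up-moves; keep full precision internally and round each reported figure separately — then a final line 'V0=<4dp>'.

(0,0): Delta=3.0753 Bond=-480.5452
(1,0): Delta=2.3412 Bond=-364.0130
(1,1): Delta=4.3095 Bond=-728.0259
(2,0): Delta=0.0000 Bond=0.0000
(2,1): Delta=6.2778 Bond=-1102.9592
(2,2): Delta=1.0000 Bond=0.0000
V0=54.5505

Since d<R<u, set p* = (R−d)/(u−d) = 0.3333; price each node as the discounted p*-expectation of its children.
At expiry t=3: V(3,0)=0.0000, V(3,1)=0.0000, V(3,2)=211.0716, V(3,3)=251.0641
(2,0): S=157.0350. Δ = (V_up−V_dn)/(S_up−S_dn) = (0.0000−0.0000)/(177.4495−149.1832) = 0.0000. V = [p*·0.0000 + (1−p*)·0.0000]/1.01 = 0.0000. B = V − Δ·S = 0.0000.
(2,1): S=186.7890. Δ = (V_up−V_dn)/(S_up−S_dn) = (211.0716−0.0000)/(211.0716−177.4495) = 6.2778. V = [p*·211.0716 + (1−p*)·0.0000]/1.01 = 69.6606. B = V − Δ·S = -1102.9592.
(2,2): S=222.1806. Δ = (V_up−V_dn)/(S_up−S_dn) = (251.0641−211.0716)/(251.0641−211.0716) = 1.0000. V = [p*·251.0641 + (1−p*)·211.0716]/1.01 = 222.1806. B = V − Δ·S = 0.0000.
(1,0): S=165.3000. Δ = (V_up−V_dn)/(S_up−S_dn) = (69.6606−0.0000)/(186.7890−157.0350) = 2.3412. V = [p*·69.6606 + (1−p*)·0.0000]/1.01 = 22.9903. B = V − Δ·S = -364.0130.
(1,1): S=196.6200. Δ = (V_up−V_dn)/(S_up−S_dn) = (222.1806−69.6606)/(222.1806−186.7890) = 4.3095. V = [p*·222.1806 + (1−p*)·69.6606]/1.01 = 119.3075. B = V − Δ·S = -728.0259.
(0,0): S=174.0000. Δ = (V_up−V_dn)/(S_up−S_dn) = (119.3075−22.9903)/(196.6200−165.3000) = 3.0753. V = [p*·119.3075 + (1−p*)·22.9903]/1.01 = 54.5505. B = V − Δ·S = -480.5452.
Self-financing check: at every node Δ·S+B equals the discounted successor values.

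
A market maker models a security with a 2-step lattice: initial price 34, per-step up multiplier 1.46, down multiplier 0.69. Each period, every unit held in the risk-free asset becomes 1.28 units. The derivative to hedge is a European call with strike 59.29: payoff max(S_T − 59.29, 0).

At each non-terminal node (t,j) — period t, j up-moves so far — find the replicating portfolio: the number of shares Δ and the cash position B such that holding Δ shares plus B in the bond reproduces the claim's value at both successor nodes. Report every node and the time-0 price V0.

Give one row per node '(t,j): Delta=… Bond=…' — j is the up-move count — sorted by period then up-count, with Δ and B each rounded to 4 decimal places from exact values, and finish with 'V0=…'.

(0,0): Delta=0.3015 Bond=-5.5254
(1,0): Delta=0.0000 Bond=0.0000
(1,1): Delta=0.3449 Bond=-9.2302
V0=4.7246

Risk-neutral probability p* = (R−d)/(u−d) = (1.28−0.69)/(1.46−0.69) = 0.7662.
At expiry t=2: V(2,0)=0.0000, V(2,1)=0.0000, V(2,2)=13.1844
  t=1,j=0: stock 23.4600 → up 34.2516 (V=0.0000), down 16.1874 (V=0.0000). Price 0.0000; hedge Δ=0.0000, bond B=0.0000.
  t=1,j=1: stock 49.6400 → up 72.4744 (V=13.1844), down 34.2516 (V=0.0000). Price 7.8924; hedge Δ=0.3449, bond B=-9.2302.
  t=0,j=0: stock 34.0000 → up 49.6400 (V=7.8924), down 23.4600 (V=0.0000). Price 4.7246; hedge Δ=0.3015, bond B=-5.5254.
Self-financing check: at every node Δ·S+B equals the discounted successor values.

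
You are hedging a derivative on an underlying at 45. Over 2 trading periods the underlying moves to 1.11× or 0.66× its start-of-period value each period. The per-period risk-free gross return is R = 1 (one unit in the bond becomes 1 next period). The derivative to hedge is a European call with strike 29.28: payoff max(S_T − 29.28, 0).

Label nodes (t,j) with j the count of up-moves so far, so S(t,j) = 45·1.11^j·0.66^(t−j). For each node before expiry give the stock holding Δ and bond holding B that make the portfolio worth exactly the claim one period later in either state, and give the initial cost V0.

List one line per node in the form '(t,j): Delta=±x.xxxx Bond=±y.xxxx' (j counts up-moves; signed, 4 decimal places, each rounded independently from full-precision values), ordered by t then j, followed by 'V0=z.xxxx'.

No-arbitrage ⇒ martingale measure with p* = (R−d)/(u−d) = 0.7556.
Terminal values V(2,·): V(2,0)=0.0000, V(2,1)=3.6870, V(2,2)=26.1645
Node (1,0) S=29.7000: V=(p*·3.6870+(1−p*)·0.0000)/1=2.7857; Δ=(3.6870−0.0000)/(32.9670−19.6020)=0.2759; B=V−Δ·S=-5.4076
Node (1,1) S=49.9500: V=(p*·26.1645+(1−p*)·3.6870)/1=20.6700; Δ=(26.1645−3.6870)/(55.4445−32.9670)=1.0000; B=V−Δ·S=-29.2800
Node (0,0) S=45.0000: V=(p*·20.6700+(1−p*)·2.7857)/1=16.2983; Δ=(20.6700−2.7857)/(49.9500−29.7000)=0.8832; B=V−Δ·S=-23.4445
The time-0 hedge costs 16.2983, which is the no-arbitrage price.

(0,0): Delta=0.8832 Bond=-23.4445
(1,0): Delta=0.2759 Bond=-5.4076
(1,1): Delta=1.0000 Bond=-29.2800
V0=16.2983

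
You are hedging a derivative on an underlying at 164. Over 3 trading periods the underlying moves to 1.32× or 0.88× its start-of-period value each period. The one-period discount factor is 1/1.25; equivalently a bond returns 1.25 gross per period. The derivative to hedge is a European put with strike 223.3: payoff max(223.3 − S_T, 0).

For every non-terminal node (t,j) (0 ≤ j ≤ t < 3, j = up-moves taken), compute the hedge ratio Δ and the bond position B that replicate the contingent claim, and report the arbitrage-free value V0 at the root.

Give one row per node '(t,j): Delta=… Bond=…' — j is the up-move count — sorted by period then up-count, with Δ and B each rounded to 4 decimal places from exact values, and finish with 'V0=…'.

(0,0): Delta=-0.1446 Bond=25.7677
(1,0): Delta=-0.7016 Bond=112.5982
(1,1): Delta=-0.0744 Bond=17.0010
(2,0): Delta=-1.0000 Bond=178.6400
(2,1): Delta=-0.6640 Bond=133.5789
(2,2): Delta=0.0000 Bond=0.0000
V0=2.0495

No-arbitrage ⇒ martingale measure with p* = (R−d)/(u−d) = 0.8409.
Payoff layer (t=3): V(3,0)=111.5386, V(3,1)=55.6579, V(3,2)=0.0000, V(3,3)=0.0000
(2,0): S=127.0016. Δ = (V_up−V_dn)/(S_up−S_dn) = (55.6579−111.5386)/(167.6421−111.7614) = -1.0000. V = [p*·55.6579 + (1−p*)·111.5386]/1.25 = 51.6384. B = V − Δ·S = 178.6400.
(2,1): S=190.5024. Δ = (V_up−V_dn)/(S_up−S_dn) = (0.0000−55.6579)/(251.4632−167.6421) = -0.6640. V = [p*·0.0000 + (1−p*)·55.6579]/1.25 = 7.0837. B = V − Δ·S = 133.5789.
(2,2): S=285.7536. Δ = (V_up−V_dn)/(S_up−S_dn) = (0.0000−0.0000)/(377.1948−251.4632) = 0.0000. V = [p*·0.0000 + (1−p*)·0.0000]/1.25 = 0.0000. B = V − Δ·S = 0.0000.
(1,0): S=144.3200. Δ = (V_up−V_dn)/(S_up−S_dn) = (7.0837−51.6384)/(190.5024−127.0016) = -0.7016. V = [p*·7.0837 + (1−p*)·51.6384]/1.25 = 11.3376. B = V − Δ·S = 112.5982.
(1,1): S=216.4800. Δ = (V_up−V_dn)/(S_up−S_dn) = (0.0000−7.0837)/(285.7536−190.5024) = -0.0744. V = [p*·0.0000 + (1−p*)·7.0837]/1.25 = 0.9016. B = V − Δ·S = 17.0010.
(0,0): S=164.0000. Δ = (V_up−V_dn)/(S_up−S_dn) = (0.9016−11.3376)/(216.4800−144.3200) = -0.1446. V = [p*·0.9016 + (1−p*)·11.3376]/1.25 = 2.0495. B = V − Δ·S = 25.7677.
Root portfolio cost Δ·164+B reproduces V0=2.0495.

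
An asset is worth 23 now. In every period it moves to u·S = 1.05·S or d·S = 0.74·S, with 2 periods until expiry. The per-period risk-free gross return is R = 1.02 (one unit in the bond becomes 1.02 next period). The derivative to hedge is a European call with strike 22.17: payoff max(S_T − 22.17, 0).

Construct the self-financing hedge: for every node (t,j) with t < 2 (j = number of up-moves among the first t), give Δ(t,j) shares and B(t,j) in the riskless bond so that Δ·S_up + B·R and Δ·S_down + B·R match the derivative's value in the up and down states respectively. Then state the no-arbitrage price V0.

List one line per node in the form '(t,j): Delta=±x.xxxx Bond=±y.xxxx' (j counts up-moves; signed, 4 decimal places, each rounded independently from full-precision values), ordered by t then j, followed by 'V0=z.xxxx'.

The replicating-portfolio and risk-neutral prices coincide; use p* = (1.02−0.74)/(1.05−0.74) = 0.9032 for the latter.
At expiry t=2: V(2,0)=0.0000, V(2,1)=0.0000, V(2,2)=3.1875
(1,0): S=17.0200. Δ = (V_up−V_dn)/(S_up−S_dn) = (0.0000−0.0000)/(17.8710−12.5948) = 0.0000. V = [p*·0.0000 + (1−p*)·0.0000]/1.02 = 0.0000. B = V − Δ·S = 0.0000.
(1,1): S=24.1500. Δ = (V_up−V_dn)/(S_up−S_dn) = (3.1875−0.0000)/(25.3575−17.8710) = 0.4258. V = [p*·3.1875 + (1−p*)·0.0000]/1.02 = 2.8226. B = V − Δ·S = -7.4597.
(0,0): S=23.0000. Δ = (V_up−V_dn)/(S_up−S_dn) = (2.8226−0.0000)/(24.1500−17.0200) = 0.3959. V = [p*·2.8226 + (1−p*)·0.0000]/1.02 = 2.4994. B = V − Δ·S = -6.6057.
Each (Δ,B) replicates both successor values, so the strategy is self-financing and V0 is arbitrage-free.

(0,0): Delta=0.3959 Bond=-6.6057
(1,0): Delta=0.0000 Bond=0.0000
(1,1): Delta=0.4258 Bond=-7.4597
V0=2.4994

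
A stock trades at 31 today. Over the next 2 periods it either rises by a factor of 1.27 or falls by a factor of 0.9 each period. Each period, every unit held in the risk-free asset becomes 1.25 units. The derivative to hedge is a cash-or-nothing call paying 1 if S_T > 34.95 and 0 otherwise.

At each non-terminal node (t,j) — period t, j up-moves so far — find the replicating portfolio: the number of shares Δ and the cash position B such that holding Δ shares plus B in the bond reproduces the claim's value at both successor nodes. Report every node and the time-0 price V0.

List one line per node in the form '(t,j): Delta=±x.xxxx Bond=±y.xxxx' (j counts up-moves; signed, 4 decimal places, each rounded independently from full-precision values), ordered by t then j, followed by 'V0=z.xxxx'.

Under the risk-neutral measure, an up-move has probability p* = (R−d)/(u−d) = 0.9459 and values discount at R = 1.25.
Payoff layer (t=2): V(2,0)=0.0000, V(2,1)=1.0000, V(2,2)=1.0000
(1,0): S=27.9000. Δ = (V_up−V_dn)/(S_up−S_dn) = (1.0000−0.0000)/(35.4330−25.1100) = 0.0969. V = [p*·1.0000 + (1−p*)·0.0000]/1.25 = 0.7568. B = V − Δ·S = -1.9459.
(1,1): S=39.3700. Δ = (V_up−V_dn)/(S_up−S_dn) = (1.0000−1.0000)/(49.9999−35.4330) = 0.0000. V = [p*·1.0000 + (1−p*)·1.0000]/1.25 = 0.8000. B = V − Δ·S = 0.8000.
(0,0): S=31.0000. Δ = (V_up−V_dn)/(S_up−S_dn) = (0.8000−0.7568)/(39.3700−27.9000) = 0.0038. V = [p*·0.8000 + (1−p*)·0.7568]/1.25 = 0.6381. B = V − Δ·S = 0.5213.
The time-0 hedge costs 0.6381, which is the no-arbitrage price.

(0,0): Delta=0.0038 Bond=0.5213
(1,0): Delta=0.0969 Bond=-1.9459
(1,1): Delta=0.0000 Bond=0.8000
V0=0.6381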